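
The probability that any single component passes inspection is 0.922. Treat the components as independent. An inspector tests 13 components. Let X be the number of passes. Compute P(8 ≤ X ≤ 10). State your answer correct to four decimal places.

0.0749

X ~ Binomial(13, 0.922); P(8 ≤ X ≤ 10) = Σ C(13,k) p^k (1−p)^(13−k) over k:
  k=8: C(13,8)·0.922^8·0.078^5 = 0.001940
  k=9: C(13,9)·0.922^9·0.078^4 = 0.012743
  k=10: C(13,10)·0.922^10·0.078^3 = 0.060250
Total = 0.074933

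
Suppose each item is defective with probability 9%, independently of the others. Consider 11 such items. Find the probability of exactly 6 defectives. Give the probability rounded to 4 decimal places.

X ~ Binomial(n=11, p=0.09).
P(X=6) = C(11,6) · p^6 · (1−p)^5
= 462 · 5.3144e-07 · 0.62403 = 0.000153

0.0002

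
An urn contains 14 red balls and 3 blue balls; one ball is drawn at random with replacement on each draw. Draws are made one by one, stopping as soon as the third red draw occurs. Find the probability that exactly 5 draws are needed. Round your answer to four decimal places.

Y = trial on which the third success occurs; negative binomial, r=3, p=0.823529.
P(Y=5) = C(4,2) · p^3 · (1−p)^2
= 6 · 0.55852 · 0.031142 = 0.104360

0.1044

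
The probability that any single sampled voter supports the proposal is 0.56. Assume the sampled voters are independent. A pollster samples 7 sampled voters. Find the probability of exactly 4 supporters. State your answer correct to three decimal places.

X ~ Binomial(n=7, p=0.56).
P(X=4) = C(7,4) · p^4 · (1−p)^3
= 35 · 0.098345 · 0.085184 = 0.29321

0.293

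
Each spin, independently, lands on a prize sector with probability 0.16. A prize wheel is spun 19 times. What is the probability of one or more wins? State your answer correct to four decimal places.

0.9636

P(at least one) = 1 − P(none) = 1 − (1 − 0.16)^19
= 1 − 0.036417 = 0.963583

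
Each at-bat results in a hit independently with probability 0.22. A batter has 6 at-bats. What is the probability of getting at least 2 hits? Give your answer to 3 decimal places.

X ~ Binomial(6, 0.22); P(X ≥ 2) = Σ C(6,k) p^k (1−p)^(6−k) over k:
  k=2: C(6,2)·0.22^2·0.78^4 = 0.26873
  k=3: C(6,3)·0.22^3·0.78^3 = 0.10106
  k=4: C(6,4)·0.22^4·0.78^2 = 0.02138
  k=5: C(6,5)·0.22^5·0.78^1 = 0.00241
  k=6: C(6,6)·0.22^6·0.78^0 = 0.00011
Total = 0.39369

0.394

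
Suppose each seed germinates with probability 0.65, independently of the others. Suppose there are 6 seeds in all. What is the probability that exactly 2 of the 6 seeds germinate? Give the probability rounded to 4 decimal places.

0.0951

X ~ Binomial(n=6, p=0.65).
P(X=2) = C(6,2) · p^2 · (1−p)^4
= 15 · 0.4225 · 0.015006 = 0.095102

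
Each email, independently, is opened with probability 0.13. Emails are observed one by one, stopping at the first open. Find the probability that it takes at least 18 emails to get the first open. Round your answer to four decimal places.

0.0937

Y = number of emails to the first success; geometric, p = 0.13.
P(Y > 17) = P(first 17 all fail) = (1−p)^17 = 0.093719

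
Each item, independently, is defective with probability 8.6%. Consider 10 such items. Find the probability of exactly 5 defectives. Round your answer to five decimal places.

X ~ Binomial(n=10, p=0.086).
P(X=5) = C(10,5) · p^5 · (1−p)^5
= 252 · 4.7043e-06 · 0.63787 = 0.0007562

0.00076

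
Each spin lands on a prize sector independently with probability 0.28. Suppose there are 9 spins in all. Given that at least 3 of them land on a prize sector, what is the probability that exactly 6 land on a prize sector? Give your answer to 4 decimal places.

X ~ Binomial(9, 0.28). Want P(X=6 | X≥3) = P(X=6) / P(X≥3).
P(X=6) = C(9,6)·0.28^6·0.72^3 = 0.015109
P(X≥3) = 1 − 0.051999 − 0.181995 − 0.283104 = 0.482902
Ratio = 0.015109 / 0.482902 = 0.031287

0.0313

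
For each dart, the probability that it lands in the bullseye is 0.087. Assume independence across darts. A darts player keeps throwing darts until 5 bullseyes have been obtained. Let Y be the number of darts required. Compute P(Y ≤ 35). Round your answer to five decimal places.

0.18465

Finishing within 35 darts ⇔ at least 5 successes in the first 35. With X ~ Binomial(35, 0.087), P(Y ≤ 35) = 1 − P(X ≤ 4).
  k=0: C(35,0)·0.087^0·0.913^35 = 0.0413502
  k=1: C(35,1)·0.087^1·0.913^34 = 0.1379094
  k=2: C(35,2)·0.087^2·0.913^33 = 0.2234041
  k=3: C(35,3)·0.087^3·0.913^32 = 0.2341706
  k=4: C(35,4)·0.087^4·0.913^31 = 0.1785134
1 − 0.8153475 = 0.1846525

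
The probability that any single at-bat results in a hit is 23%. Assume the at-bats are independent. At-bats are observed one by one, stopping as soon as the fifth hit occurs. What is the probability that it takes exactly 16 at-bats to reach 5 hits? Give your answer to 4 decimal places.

0.0496

Y = trial on which the fifth success occurs; negative binomial, r=5, p=0.23.
P(Y=16) = C(15,4) · p^5 · (1−p)^11
= 1365 · 0.00064363 · 0.056415 = 0.049564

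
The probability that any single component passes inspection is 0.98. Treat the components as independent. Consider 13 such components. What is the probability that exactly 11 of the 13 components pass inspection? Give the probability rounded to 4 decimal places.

X ~ Binomial(n=13, p=0.98).
P(X=11) = C(13,11) · p^11 · (1−p)^2
= 78 · 0.80073 · 0.0004 = 0.024983

0.0250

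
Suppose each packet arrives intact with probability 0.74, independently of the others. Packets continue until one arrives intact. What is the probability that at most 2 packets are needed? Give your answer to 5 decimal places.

Y = number of packets to the first success; geometric, p = 0.74.
P(Y ≤ 2) = 1 − (1−p)^2 = 1 − 0.0676000 = 0.9324000

0.93240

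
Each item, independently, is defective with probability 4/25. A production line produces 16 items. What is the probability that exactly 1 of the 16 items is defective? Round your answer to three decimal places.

0.187

X ~ Binomial(n=16, p=0.16).
P(X=1) = C(16,1) · p^1 · (1−p)^15
= 16 · 0.16 · 0.073146 = 0.18725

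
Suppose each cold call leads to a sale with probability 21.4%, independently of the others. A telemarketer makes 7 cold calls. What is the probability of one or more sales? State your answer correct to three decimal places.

P(at least one) = 1 − P(none) = 1 − (1 − 0.214)^7
= 1 − 0.18534 = 0.81466

0.815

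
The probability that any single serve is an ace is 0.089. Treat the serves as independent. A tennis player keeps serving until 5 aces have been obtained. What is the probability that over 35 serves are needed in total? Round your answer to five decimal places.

0.80307

Needing more than 35 serves ⇔ fewer than 5 successes in the first 35. With X ~ Binomial(35, 0.089), P(Y > 35) = P(X ≤ 4).
  k=0: C(35,0)·0.089^0·0.911^35 = 0.0382951
  k=1: C(35,1)·0.089^1·0.911^34 = 0.1309432
  k=2: C(35,2)·0.089^2·0.911^33 = 0.2174720
  k=3: C(35,3)·0.089^3·0.911^32 = 0.2337049
  k=4: C(35,4)·0.089^4·0.911^31 = 0.1826541
P(X ≤ 4) = 0.8030692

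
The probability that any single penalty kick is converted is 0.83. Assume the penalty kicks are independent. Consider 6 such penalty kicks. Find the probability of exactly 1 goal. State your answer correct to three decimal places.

0.001

X ~ Binomial(n=6, p=0.83).
P(X=1) = C(6,1) · p^1 · (1−p)^5
= 6 · 0.83 · 0.00014199 = 0.00071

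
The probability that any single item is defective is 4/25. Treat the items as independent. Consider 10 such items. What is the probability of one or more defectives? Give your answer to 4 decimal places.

0.8251

P(at least one) = 1 − P(none) = 1 − (1 − 0.16)^10
= 1 − 0.174901 = 0.825099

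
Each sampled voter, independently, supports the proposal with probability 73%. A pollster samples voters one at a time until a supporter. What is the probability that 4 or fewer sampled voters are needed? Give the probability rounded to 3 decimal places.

Y = number of sampled voters to the first success; geometric, p = 0.73.
P(Y ≤ 4) = 1 − (1−p)^4 = 1 − 0.00531 = 0.99469

0.995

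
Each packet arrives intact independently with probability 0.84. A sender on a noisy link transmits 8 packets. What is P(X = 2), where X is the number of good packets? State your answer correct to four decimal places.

X ~ Binomial(n=8, p=0.84).
P(X=2) = C(8,2) · p^2 · (1−p)^6
= 28 · 0.7056 · 1.6777e-05 = 0.000331

0.0003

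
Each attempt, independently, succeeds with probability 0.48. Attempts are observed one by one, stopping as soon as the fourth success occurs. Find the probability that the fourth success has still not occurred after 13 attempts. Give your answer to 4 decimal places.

0.0619

Needing more than 13 attempts ⇔ fewer than 4 successes in the first 13. With X ~ Binomial(13, 0.48), P(Y > 13) = P(X ≤ 3).
  k=0: C(13,0)·0.48^0·0.52^13 = 0.000203
  k=1: C(13,1)·0.48^1·0.52^12 = 0.002439
  k=2: C(13,2)·0.48^2·0.52^11 = 0.013509
  k=3: C(13,3)·0.48^3·0.52^10 = 0.045722
P(X ≤ 3) = 0.061873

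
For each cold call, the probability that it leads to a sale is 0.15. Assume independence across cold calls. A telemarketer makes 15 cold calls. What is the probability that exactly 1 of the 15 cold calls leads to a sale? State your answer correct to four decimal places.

0.2312

X ~ Binomial(n=15, p=0.15).
P(X=1) = C(15,1) · p^1 · (1−p)^14
= 15 · 0.15 · 0.10277 = 0.231232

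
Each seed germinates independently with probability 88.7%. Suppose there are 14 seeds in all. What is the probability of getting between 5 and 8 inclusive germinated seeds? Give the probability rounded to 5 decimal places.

X ~ Binomial(14, 0.887); P(5 ≤ X ≤ 8) = Σ C(14,k) p^k (1−p)^(14−k) over k:
  k=5: C(14,5)·0.887^5·0.113^9 = 0.0000033
  k=6: C(14,6)·0.887^6·0.113^8 = 0.0000389
  k=7: C(14,7)·0.887^7·0.113^7 = 0.0003488
  k=8: C(14,8)·0.887^8·0.113^6 = 0.0023956
Total = 0.0027866

0.00279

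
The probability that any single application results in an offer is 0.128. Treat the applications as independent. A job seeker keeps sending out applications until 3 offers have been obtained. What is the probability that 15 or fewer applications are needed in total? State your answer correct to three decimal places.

Finishing within 15 applications ⇔ at least 3 successes in the first 15. With X ~ Binomial(15, 0.128), P(Y ≤ 15) = 1 − P(X ≤ 2).
  k=0: C(15,0)·0.128^0·0.872^15 = 0.12816
  k=1: C(15,1)·0.128^1·0.872^14 = 0.28218
  k=2: C(15,2)·0.128^2·0.872^13 = 0.28995
1 − 0.70029 = 0.29971

0.300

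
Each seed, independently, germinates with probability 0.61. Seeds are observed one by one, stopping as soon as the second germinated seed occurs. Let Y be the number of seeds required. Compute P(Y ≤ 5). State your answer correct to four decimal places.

0.9204

Finishing within 5 seeds ⇔ at least 2 successes in the first 5. With X ~ Binomial(5, 0.61), P(Y ≤ 5) = 1 − P(X ≤ 1).
  k=0: C(5,0)·0.61^0·0.39^5 = 0.009022
  k=1: C(5,1)·0.61^1·0.39^4 = 0.070560
1 − 0.079582 = 0.920418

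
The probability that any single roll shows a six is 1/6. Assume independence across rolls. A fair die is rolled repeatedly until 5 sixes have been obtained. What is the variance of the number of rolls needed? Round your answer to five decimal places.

150.00000

Y = total rolls until the fifth success; negative binomial with r=5, p=0.166667.
Var(Y) = r(1−p)/p² = 5·0.833333 / 0.166667² = 150.0000000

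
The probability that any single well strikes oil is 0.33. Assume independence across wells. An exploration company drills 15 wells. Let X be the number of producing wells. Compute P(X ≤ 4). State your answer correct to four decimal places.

0.4148

X ~ Binomial(15, 0.33); P(X ≤ 4) = Σ C(15,k) p^k (1−p)^(15−k) over k:
  k=0: C(15,0)·0.33^0·0.67^15 = 0.002461
  k=1: C(15,1)·0.33^1·0.67^14 = 0.018182
  k=2: C(15,2)·0.33^2·0.67^13 = 0.062689
  k=3: C(15,3)·0.33^3·0.67^12 = 0.133798
  k=4: C(15,4)·0.33^4·0.67^11 = 0.197702
Total = 0.414833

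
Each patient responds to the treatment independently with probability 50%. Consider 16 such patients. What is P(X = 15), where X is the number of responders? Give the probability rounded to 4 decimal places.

0.0002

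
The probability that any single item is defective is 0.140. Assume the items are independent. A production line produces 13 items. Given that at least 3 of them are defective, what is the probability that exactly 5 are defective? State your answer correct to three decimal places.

0.077

X ~ Binomial(13, 0.14). Want P(X=5 | X≥3) = P(X=5) / P(X≥3).
P(X=5) = C(13,5)·0.14^5·0.86^8 = 0.02071
P(X≥3) = 1 − 0.14076 − 0.29789 − 0.29096 = 0.27039
Ratio = 0.02071 / 0.27039 = 0.07660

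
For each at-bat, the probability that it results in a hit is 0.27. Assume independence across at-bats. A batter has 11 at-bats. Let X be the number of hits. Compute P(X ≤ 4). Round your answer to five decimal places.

0.85072

X ~ Binomial(11, 0.27); P(X ≤ 4) = Σ C(11,k) p^k (1−p)^(11−k) over k:
  k=0: C(11,0)·0.27^0·0.73^11 = 0.0313727
  k=1: C(11,1)·0.27^1·0.73^10 = 0.1276395
  k=2: C(11,2)·0.27^2·0.73^9 = 0.2360456
  k=3: C(11,3)·0.27^3·0.73^8 = 0.2619136
  k=4: C(11,4)·0.27^4·0.73^7 = 0.1937443
Total = 0.8507158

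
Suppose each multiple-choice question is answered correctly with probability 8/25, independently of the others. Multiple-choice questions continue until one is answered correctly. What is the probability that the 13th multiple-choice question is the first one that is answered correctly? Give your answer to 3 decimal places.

Geometric (trials to first success), p = 0.32.
P(Y = 13) = (1−p)^12 · p = 0.0097748 · 0.32 = 0.00313

0.003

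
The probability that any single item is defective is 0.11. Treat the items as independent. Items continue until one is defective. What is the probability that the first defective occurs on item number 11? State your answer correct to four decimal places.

0.0343

Geometric (trials to first success), p = 0.11.
P(Y = 11) = (1−p)^10 · p = 0.31182 · 0.11 = 0.034300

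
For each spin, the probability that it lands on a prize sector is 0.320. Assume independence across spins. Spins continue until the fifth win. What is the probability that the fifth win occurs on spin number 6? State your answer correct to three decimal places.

Y = trial on which the fifth success occurs; negative binomial, r=5, p=0.32.
P(Y=6) = C(5,4) · p^5 · (1−p)^1
= 5 · 0.0033554 · 0.68 = 0.01141

0.011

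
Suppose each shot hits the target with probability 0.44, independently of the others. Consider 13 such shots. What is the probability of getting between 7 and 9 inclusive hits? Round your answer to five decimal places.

0.31201

X ~ Binomial(13, 0.44); P(7 ≤ X ≤ 9) = Σ C(13,k) p^k (1−p)^(13−k) over k:
  k=7: C(13,7)·0.44^7·0.56^6 = 0.1689718
  k=8: C(13,8)·0.44^8·0.56^5 = 0.0995727
  k=9: C(13,9)·0.44^9·0.56^4 = 0.0434643
Total = 0.3120087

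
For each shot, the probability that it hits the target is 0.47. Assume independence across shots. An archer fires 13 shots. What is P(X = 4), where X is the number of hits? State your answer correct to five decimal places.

0.11513

X ~ Binomial(n=13, p=0.47).
P(X=4) = C(13,4) · p^4 · (1−p)^9
= 715 · 0.048797 · 0.0032998 = 0.1151278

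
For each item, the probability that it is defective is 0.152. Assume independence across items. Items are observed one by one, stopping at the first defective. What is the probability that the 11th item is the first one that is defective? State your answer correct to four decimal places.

0.0292

Geometric (trials to first success), p = 0.152.
P(Y = 11) = (1−p)^10 · p = 0.19229 · 0.152 = 0.029228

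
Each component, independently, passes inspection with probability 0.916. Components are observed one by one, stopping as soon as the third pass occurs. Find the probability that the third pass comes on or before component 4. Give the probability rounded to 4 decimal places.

Finishing within 4 components ⇔ at least 3 successes in the first 4. With X ~ Binomial(4, 0.916), P(Y ≤ 4) = 1 − P(X ≤ 2).
  k=0: C(4,0)·0.916^0·0.084^4 = 0.000050
  k=1: C(4,1)·0.916^1·0.084^3 = 0.002172
  k=2: C(4,2)·0.916^2·0.084^2 = 0.035522
1 − 0.037744 = 0.962256

0.9623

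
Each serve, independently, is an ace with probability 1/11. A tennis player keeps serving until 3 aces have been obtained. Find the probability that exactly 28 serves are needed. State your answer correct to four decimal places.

0.0243

Y = trial on which the third success occurs; negative binomial, r=3, p=0.090909.
P(Y=28) = C(27,2) · p^3 · (1−p)^25
= 351 · 0.00075131 · 0.092296 = 0.024340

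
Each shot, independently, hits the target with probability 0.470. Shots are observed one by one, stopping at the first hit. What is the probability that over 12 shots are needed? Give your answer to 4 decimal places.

Y = number of shots to the first success; geometric, p = 0.47.
P(Y > 12) = P(first 12 all fail) = (1−p)^12 = 0.000491

0.0005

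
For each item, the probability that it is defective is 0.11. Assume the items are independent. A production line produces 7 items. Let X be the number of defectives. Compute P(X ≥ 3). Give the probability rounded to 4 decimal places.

X ~ Binomial(7, 0.11); P(X ≥ 3) = Σ C(7,k) p^k (1−p)^(7−k) over k:
  k=3: C(7,3)·0.11^3·0.89^4 = 0.029228
  k=4: C(7,4)·0.11^4·0.89^3 = 0.003613
  k=5: C(7,5)·0.11^5·0.89^2 = 0.000268
  k=6: C(7,6)·0.11^6·0.89^1 = 0.000011
  k=7: C(7,7)·0.11^7·0.89^0 = 0.000000
Total = 0.033120

0.0331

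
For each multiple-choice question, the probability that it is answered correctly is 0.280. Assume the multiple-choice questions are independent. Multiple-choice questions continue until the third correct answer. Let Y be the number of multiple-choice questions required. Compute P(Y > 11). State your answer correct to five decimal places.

0.36649

Needing more than 11 multiple-choice questions ⇔ fewer than 3 successes in the first 11. With X ~ Binomial(11, 0.28), P(Y > 11) = P(X ≤ 2).
  k=0: C(11,0)·0.28^0·0.72^11 = 0.0269561
  k=1: C(11,1)·0.28^1·0.72^10 = 0.1153123
  k=2: C(11,2)·0.28^2·0.72^9 = 0.2242184
P(X ≤ 2) = 0.3664868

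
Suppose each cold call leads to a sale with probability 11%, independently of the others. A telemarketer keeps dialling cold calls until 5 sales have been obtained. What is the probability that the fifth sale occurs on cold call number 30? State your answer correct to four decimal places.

Y = trial on which the fifth success occurs; negative binomial, r=5, p=0.11.
P(Y=30) = C(29,4) · p^5 · (1−p)^25
= 23751 · 1.6105e-05 · 0.054294 = 0.020768

0.0208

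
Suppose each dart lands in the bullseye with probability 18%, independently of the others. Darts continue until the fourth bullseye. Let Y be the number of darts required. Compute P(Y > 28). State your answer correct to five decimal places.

Needing more than 28 darts ⇔ fewer than 4 successes in the first 28. With X ~ Binomial(28, 0.18), P(Y > 28) = P(X ≤ 3).
  k=0: C(28,0)·0.18^0·0.82^28 = 0.0038618
  k=1: C(28,1)·0.18^1·0.82^27 = 0.0237358
  k=2: C(28,2)·0.18^2·0.82^26 = 0.0703391
  k=3: C(28,3)·0.18^3·0.82^25 = 0.1338159
P(X ≤ 3) = 0.2317526

0.23175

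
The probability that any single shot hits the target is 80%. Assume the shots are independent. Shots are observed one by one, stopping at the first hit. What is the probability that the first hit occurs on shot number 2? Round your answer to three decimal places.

Geometric (trials to first success), p = 0.80.
P(Y = 2) = (1−p)^1 · p = 0.2 · 0.80 = 0.16000

0.160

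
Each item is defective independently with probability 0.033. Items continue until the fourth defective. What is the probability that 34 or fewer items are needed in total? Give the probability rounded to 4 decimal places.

0.0250

Finishing within 34 items ⇔ at least 4 successes in the first 34. With X ~ Binomial(34, 0.033), P(Y ≤ 34) = 1 − P(X ≤ 3).
  k=0: C(34,0)·0.033^0·0.967^34 = 0.319522
  k=1: C(34,1)·0.033^1·0.967^33 = 0.370737
  k=2: C(34,2)·0.033^2·0.967^32 = 0.208755
  k=3: C(34,3)·0.033^3·0.967^31 = 0.075990
1 − 0.975004 = 0.024996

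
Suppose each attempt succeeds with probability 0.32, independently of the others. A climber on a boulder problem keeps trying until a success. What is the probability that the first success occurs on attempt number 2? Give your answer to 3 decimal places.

0.218

Geometric (trials to first success), p = 0.32.
P(Y = 2) = (1−p)^1 · p = 0.68 · 0.32 = 0.21760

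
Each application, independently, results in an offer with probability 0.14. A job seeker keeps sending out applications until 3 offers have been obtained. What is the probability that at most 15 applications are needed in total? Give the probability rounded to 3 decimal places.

Finishing within 15 applications ⇔ at least 3 successes in the first 15. With X ~ Binomial(15, 0.14), P(Y ≤ 15) = 1 − P(X ≤ 2).
  k=0: C(15,0)·0.14^0·0.86^15 = 0.10411
  k=1: C(15,1)·0.14^1·0.86^14 = 0.25421
  k=2: C(15,2)·0.14^2·0.86^13 = 0.28968
1 − 0.64800 = 0.35200

0.352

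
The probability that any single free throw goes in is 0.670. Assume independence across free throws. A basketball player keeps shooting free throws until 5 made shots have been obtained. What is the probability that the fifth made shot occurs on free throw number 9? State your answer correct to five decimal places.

0.11208

Y = trial on which the fifth success occurs; negative binomial, r=5, p=0.67.
P(Y=9) = C(8,4) · p^5 · (1−p)^4
= 70 · 0.13501 · 0.011859 = 0.1120799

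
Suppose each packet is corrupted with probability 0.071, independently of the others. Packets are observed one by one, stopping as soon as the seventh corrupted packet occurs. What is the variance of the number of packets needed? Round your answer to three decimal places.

Y = total packets until the seventh success; negative binomial with r=7, p=0.071.
Var(Y) = r(1−p)/p² = 7·0.929 / 0.071² = 1290.02182

1290.022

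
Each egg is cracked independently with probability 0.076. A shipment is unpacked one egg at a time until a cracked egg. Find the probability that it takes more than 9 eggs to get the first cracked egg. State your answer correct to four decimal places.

Y = number of eggs to the first success; geometric, p = 0.076.
P(Y > 9) = P(first 9 all fail) = (1−p)^9 = 0.490962

0.4910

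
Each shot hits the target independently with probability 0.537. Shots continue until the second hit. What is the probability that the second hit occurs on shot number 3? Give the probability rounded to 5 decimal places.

0.26703

Y = trial on which the second success occurs; negative binomial, r=2, p=0.537.
P(Y=3) = C(2,1) · p^2 · (1−p)^1
= 2 · 0.28837 · 0.463 = 0.2670297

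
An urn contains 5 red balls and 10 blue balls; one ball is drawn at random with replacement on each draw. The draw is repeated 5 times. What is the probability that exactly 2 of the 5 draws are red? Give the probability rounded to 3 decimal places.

X ~ Binomial(n=5, p=0.333333).
P(X=2) = C(5,2) · p^2 · (1−p)^3
= 10 · 0.11111 · 0.2963 = 0.32922

0.329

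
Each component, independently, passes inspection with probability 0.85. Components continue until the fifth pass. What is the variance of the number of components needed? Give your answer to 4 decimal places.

Y = total components until the fifth success; negative binomial with r=5, p=0.85.
Var(Y) = r(1−p)/p² = 5·0.15 / 0.85² = 1.038062

1.0381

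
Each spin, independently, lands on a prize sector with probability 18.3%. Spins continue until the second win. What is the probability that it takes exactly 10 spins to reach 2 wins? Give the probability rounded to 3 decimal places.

Y = trial on which the second success occurs; negative binomial, r=2, p=0.183.
P(Y=10) = C(9,1) · p^2 · (1−p)^8
= 9 · 0.033489 · 0.19851 = 0.05983

0.060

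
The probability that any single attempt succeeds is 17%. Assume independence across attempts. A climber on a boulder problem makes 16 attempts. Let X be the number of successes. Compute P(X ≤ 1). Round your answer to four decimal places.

0.2170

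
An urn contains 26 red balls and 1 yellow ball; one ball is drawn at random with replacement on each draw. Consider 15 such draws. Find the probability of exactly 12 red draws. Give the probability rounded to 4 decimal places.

0.0147

X ~ Binomial(n=15, p=0.962963).
P(X=12) = C(15,12) · p^12 · (1−p)^3
= 455 · 0.63579 · 5.0805e-05 = 0.014697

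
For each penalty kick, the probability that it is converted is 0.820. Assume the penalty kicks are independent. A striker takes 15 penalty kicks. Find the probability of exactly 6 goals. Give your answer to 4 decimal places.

0.0003

X ~ Binomial(n=15, p=0.82).
P(X=6) = C(15,6) · p^6 · (1−p)^9
= 5005 · 0.30401 · 1.9836e-07 = 0.000302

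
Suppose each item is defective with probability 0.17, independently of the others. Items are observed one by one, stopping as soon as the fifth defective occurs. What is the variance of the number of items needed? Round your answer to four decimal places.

Y = total items until the fifth success; negative binomial with r=5, p=0.17.
Var(Y) = r(1−p)/p² = 5·0.83 / 0.17² = 143.598616

143.5986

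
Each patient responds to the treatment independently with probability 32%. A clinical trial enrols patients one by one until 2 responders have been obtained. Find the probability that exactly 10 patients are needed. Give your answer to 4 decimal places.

0.0421

Y = trial on which the second success occurs; negative binomial, r=2, p=0.32.
P(Y=10) = C(9,1) · p^2 · (1−p)^8
= 9 · 0.1024 · 0.045716 = 0.042132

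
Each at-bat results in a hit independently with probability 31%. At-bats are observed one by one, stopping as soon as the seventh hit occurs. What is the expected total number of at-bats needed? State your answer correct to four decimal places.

22.5806

Y = total at-bats until the seventh success; negative binomial with r=7, p=0.31.
E[Y] = r / p = 7 / 0.31 = 22.580645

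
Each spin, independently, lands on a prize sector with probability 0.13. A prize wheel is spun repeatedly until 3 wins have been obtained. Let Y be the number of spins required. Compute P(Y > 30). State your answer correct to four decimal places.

Needing more than 30 spins ⇔ fewer than 3 successes in the first 30. With X ~ Binomial(30, 0.13), P(Y > 30) = P(X ≤ 2).
  k=0: C(30,0)·0.13^0·0.87^30 = 0.015331
  k=1: C(30,1)·0.13^1·0.87^29 = 0.068726
  k=2: C(30,2)·0.13^2·0.87^28 = 0.148907
P(X ≤ 2) = 0.232965

0.2330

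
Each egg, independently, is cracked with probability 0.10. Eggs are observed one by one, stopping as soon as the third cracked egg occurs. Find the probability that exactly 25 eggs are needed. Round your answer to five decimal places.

0.02718

Y = trial on which the third success occurs; negative binomial, r=3, p=0.10.
P(Y=25) = C(24,2) · p^3 · (1−p)^22
= 276 · 0.001 · 0.098477 = 0.0271797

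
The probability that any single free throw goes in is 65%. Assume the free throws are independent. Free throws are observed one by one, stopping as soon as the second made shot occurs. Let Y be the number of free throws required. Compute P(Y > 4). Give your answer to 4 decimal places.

0.1265

Needing more than 4 free throws ⇔ fewer than 2 successes in the first 4. With X ~ Binomial(4, 0.65), P(Y > 4) = P(X ≤ 1).
  k=0: C(4,0)·0.65^0·0.35^4 = 0.015006
  k=1: C(4,1)·0.65^1·0.35^3 = 0.111475
P(X ≤ 1) = 0.126481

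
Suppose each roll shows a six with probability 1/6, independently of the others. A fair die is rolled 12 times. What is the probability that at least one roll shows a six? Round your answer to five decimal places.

0.88784

P(at least one) = 1 − P(none) = 1 − (1 − 0.166667)^12
= 1 − 0.1121567 = 0.8878433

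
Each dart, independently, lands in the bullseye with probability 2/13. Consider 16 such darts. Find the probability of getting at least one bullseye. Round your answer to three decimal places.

0.931

P(at least one) = 1 − P(none) = 1 − (1 − 0.153846)^16
= 1 − 0.06905 = 0.93095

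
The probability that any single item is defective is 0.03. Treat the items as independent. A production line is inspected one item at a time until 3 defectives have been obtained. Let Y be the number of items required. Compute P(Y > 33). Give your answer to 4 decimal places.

Needing more than 33 items ⇔ fewer than 3 successes in the first 33. With X ~ Binomial(33, 0.03), P(Y > 33) = P(X ≤ 2).
  k=0: C(33,0)·0.03^0·0.97^33 = 0.365988
  k=1: C(33,1)·0.03^1·0.97^32 = 0.373534
  k=2: C(33,2)·0.03^2·0.97^31 = 0.184842
P(X ≤ 2) = 0.924365

0.9244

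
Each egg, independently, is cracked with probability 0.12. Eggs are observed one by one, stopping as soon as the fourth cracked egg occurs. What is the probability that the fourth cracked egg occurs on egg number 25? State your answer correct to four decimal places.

Y = trial on which the fourth success occurs; negative binomial, r=4, p=0.12.
P(Y=25) = C(24,3) · p^4 · (1−p)^21
= 2024 · 0.00020736 · 0.068255 = 0.028647

0.0286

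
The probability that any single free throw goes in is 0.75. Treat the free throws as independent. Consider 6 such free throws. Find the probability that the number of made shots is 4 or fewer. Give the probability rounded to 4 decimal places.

0.4661

X ~ Binomial(6, 0.75); P(X ≤ 4) = Σ C(6,k) p^k (1−p)^(6−k) over k:
  k=0: C(6,0)·0.75^0·0.25^6 = 0.000244
  k=1: C(6,1)·0.75^1·0.25^5 = 0.004395
  k=2: C(6,2)·0.75^2·0.25^4 = 0.032959
  k=3: C(6,3)·0.75^3·0.25^3 = 0.131836
  k=4: C(6,4)·0.75^4·0.25^2 = 0.296631
Total = 0.466064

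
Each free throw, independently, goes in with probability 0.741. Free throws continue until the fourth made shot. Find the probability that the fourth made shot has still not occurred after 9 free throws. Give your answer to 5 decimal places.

0.01200

Needing more than 9 free throws ⇔ fewer than 4 successes in the first 9. With X ~ Binomial(9, 0.741), P(Y > 9) = P(X ≤ 3).
  k=0: C(9,0)·0.741^0·0.259^9 = 0.0000052
  k=1: C(9,1)·0.741^1·0.259^8 = 0.0001350
  k=2: C(9,2)·0.741^2·0.259^7 = 0.0015454
  k=3: C(9,3)·0.741^3·0.259^6 = 0.0103165
P(X ≤ 3) = 0.0120022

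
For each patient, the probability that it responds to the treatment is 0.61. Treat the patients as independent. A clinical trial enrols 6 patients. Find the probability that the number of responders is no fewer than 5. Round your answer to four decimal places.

X ~ Binomial(6, 0.61); P(X ≥ 5) = Σ C(6,k) p^k (1−p)^(6−k) over k:
  k=5: C(6,5)·0.61^5·0.39^1 = 0.197636
  k=6: C(6,6)·0.61^6·0.39^0 = 0.051520
Total = 0.249156

0.2492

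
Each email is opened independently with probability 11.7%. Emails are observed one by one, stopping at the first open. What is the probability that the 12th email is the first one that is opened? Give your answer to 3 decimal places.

0.030

Geometric (trials to first success), p = 0.117.
P(Y = 12) = (1−p)^11 · p = 0.25443 · 0.117 = 0.02977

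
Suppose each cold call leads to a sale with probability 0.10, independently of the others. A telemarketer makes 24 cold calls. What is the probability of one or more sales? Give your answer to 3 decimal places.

0.920

P(at least one) = 1 − P(none) = 1 − (1 − 0.10)^24
= 1 − 0.07977 = 0.92023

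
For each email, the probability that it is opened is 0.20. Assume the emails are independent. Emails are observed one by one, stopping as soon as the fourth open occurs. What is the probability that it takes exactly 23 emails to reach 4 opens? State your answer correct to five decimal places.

Y = trial on which the fourth success occurs; negative binomial, r=4, p=0.20.
P(Y=23) = C(22,3) · p^4 · (1−p)^19
= 1540 · 0.0016 · 0.014412 = 0.0355100

0.03551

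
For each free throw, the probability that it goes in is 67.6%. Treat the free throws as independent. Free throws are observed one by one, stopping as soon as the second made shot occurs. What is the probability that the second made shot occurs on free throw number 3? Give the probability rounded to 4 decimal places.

Y = trial on which the second success occurs; negative binomial, r=2, p=0.676.
P(Y=3) = C(2,1) · p^2 · (1−p)^1
= 2 · 0.45698 · 0.324 = 0.296120

0.2961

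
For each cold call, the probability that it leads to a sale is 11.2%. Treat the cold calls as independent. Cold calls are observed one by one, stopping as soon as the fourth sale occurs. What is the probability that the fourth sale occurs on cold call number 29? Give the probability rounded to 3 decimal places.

0.026

Y = trial on which the fourth success occurs; negative binomial, r=4, p=0.112.
P(Y=29) = C(28,3) · p^4 · (1−p)^25
= 3276 · 0.00015735 · 0.051324 = 0.02646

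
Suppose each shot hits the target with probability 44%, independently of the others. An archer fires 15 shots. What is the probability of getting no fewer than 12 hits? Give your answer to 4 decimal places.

0.0051

X ~ Binomial(15, 0.44); P(X ≥ 12) = Σ C(15,k) p^k (1−p)^(15−k) over k:
  k=12: C(15,12)·0.44^12·0.56^3 = 0.004207
  k=13: C(15,13)·0.44^13·0.56^2 = 0.000763
  k=14: C(15,14)·0.44^14·0.56^1 = 0.000086
  k=15: C(15,15)·0.44^15·0.56^0 = 0.000004
Total = 0.005060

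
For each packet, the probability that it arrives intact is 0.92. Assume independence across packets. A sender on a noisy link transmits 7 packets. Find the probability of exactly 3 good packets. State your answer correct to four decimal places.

X ~ Binomial(n=7, p=0.92).
P(X=3) = C(7,3) · p^3 · (1−p)^4
= 35 · 0.77869 · 4.096e-05 = 0.001116

0.0011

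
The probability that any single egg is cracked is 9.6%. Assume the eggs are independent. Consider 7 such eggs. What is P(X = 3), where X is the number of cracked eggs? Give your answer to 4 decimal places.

X ~ Binomial(n=7, p=0.096).
P(X=3) = C(7,3) · p^3 · (1−p)^4
= 35 · 0.00088474 · 0.66784 = 0.020680

0.0207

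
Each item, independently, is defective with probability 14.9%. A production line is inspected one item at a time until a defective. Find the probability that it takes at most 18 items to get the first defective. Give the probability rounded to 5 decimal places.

0.94521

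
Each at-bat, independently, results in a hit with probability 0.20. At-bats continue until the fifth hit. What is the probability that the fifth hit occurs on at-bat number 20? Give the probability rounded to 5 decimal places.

0.04364

Y = trial on which the fifth success occurs; negative binomial, r=5, p=0.20.
P(Y=20) = C(19,4) · p^5 · (1−p)^15
= 3876 · 0.00032 · 0.035184 = 0.0436399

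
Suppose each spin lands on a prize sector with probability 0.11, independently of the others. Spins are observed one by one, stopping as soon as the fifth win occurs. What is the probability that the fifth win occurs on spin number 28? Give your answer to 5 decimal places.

0.01937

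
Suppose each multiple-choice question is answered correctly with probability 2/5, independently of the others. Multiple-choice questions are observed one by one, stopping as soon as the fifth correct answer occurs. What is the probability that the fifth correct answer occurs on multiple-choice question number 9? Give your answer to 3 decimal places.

Y = trial on which the fifth success occurs; negative binomial, r=5, p=0.40.
P(Y=9) = C(8,4) · p^5 · (1−p)^4
= 70 · 0.01024 · 0.1296 = 0.09290

0.093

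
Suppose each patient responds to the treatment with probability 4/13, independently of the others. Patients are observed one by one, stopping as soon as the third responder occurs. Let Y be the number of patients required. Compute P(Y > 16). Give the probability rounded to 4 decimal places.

0.0886

Needing more than 16 patients ⇔ fewer than 3 successes in the first 16. With X ~ Binomial(16, 0.307692), P(Y > 16) = P(X ≤ 2).
  k=0: C(16,0)·0.307692^0·0.692308^16 = 0.002785
  k=1: C(16,1)·0.307692^1·0.692308^15 = 0.019803
  k=2: C(16,2)·0.307692^2·0.692308^14 = 0.066009
P(X ≤ 2) = 0.088596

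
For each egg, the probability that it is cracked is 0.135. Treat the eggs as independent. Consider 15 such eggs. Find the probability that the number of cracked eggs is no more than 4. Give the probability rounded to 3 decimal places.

X ~ Binomial(15, 0.135); P(X ≤ 4) = Σ C(15,k) p^k (1−p)^(15−k) over k:
  k=0: C(15,0)·0.135^0·0.865^15 = 0.11356
  k=1: C(15,1)·0.135^1·0.865^14 = 0.26586
  k=2: C(15,2)·0.135^2·0.865^13 = 0.29045
  k=3: C(15,3)·0.135^3·0.865^12 = 0.19643
  k=4: C(15,4)·0.135^4·0.865^11 = 0.09197
Total = 0.95827

0.958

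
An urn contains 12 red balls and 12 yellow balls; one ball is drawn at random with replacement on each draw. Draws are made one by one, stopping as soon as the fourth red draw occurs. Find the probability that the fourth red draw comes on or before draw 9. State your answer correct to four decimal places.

0.7461

Finishing within 9 draws ⇔ at least 4 successes in the first 9. With X ~ Binomial(9, 0.50), P(Y ≤ 9) = 1 − P(X ≤ 3).
  k=0: C(9,0)·0.50^0·0.50^9 = 0.001953
  k=1: C(9,1)·0.50^1·0.50^8 = 0.017578
  k=2: C(9,2)·0.50^2·0.50^7 = 0.070312
  k=3: C(9,3)·0.50^3·0.50^6 = 0.164062
1 − 0.253906 = 0.746094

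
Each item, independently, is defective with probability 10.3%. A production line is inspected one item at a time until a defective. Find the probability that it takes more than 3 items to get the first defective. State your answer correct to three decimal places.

Y = number of items to the first success; geometric, p = 0.103.
P(Y > 3) = P(first 3 all fail) = (1−p)^3 = 0.72173

0.722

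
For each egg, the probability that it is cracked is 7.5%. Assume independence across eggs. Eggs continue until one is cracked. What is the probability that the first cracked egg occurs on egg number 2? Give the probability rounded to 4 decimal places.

Geometric (trials to first success), p = 0.075.
P(Y = 2) = (1−p)^1 · p = 0.925 · 0.075 = 0.069375

0.0694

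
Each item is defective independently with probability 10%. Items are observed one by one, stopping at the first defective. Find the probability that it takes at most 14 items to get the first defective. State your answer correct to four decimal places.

Y = number of items to the first success; geometric, p = 0.10.
P(Y ≤ 14) = 1 − (1−p)^14 = 1 − 0.228768 = 0.771232

0.7712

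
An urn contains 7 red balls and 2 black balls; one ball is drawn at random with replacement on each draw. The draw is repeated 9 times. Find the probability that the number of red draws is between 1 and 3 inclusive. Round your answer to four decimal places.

X ~ Binomial(9, 0.777778); P(1 ≤ X ≤ 3) = Σ C(9,k) p^k (1−p)^(9−k) over k:
  k=1: C(9,1)·0.777778^1·0.222222^8 = 0.000042
  k=2: C(9,2)·0.777778^2·0.222222^7 = 0.000583
  k=3: C(9,3)·0.777778^3·0.222222^6 = 0.004760
Total = 0.005384

0.0054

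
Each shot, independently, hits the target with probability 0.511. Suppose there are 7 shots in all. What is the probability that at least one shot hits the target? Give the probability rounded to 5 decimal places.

0.99331

P(at least one) = 1 − P(none) = 1 − (1 − 0.511)^7
= 1 − 0.0066859 = 0.9933141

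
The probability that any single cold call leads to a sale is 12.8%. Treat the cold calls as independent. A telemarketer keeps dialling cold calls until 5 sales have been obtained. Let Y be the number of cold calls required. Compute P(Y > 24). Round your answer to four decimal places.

Needing more than 24 cold calls ⇔ fewer than 5 successes in the first 24. With X ~ Binomial(24, 0.128), P(Y > 24) = P(X ≤ 4).
  k=0: C(24,0)·0.128^0·0.872^24 = 0.037359
  k=1: C(24,1)·0.128^1·0.872^23 = 0.131613
  k=2: C(24,2)·0.128^2·0.872^22 = 0.222173
  k=3: C(24,3)·0.128^3·0.872^21 = 0.239159
  k=4: C(24,4)·0.128^4·0.872^20 = 0.184306
P(X ≤ 4) = 0.814611

0.8146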